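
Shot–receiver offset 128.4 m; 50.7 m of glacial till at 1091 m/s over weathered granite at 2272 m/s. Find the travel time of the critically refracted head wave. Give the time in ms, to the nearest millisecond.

138 ms

θ_c = arcsin(V₁/V₂) = arcsin(1091/2272) = 28.70°, cos θ_c = 0.8772.
Intercept time tᵢ = 2h cos θ_c / V₁ = 2·50.7·0.8772/1091 = 0.08153 s.
t = x/V₂ + tᵢ = 128.4/2272 + 0.08153 = 0.13804 s.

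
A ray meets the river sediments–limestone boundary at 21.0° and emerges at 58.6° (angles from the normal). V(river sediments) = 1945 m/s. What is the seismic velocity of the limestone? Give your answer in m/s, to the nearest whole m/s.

sin 21.0° = 0.3584; sin 58.6° = 0.8536.
V₂ = V₁·(sin θ₂/sin θ₁) = 1945·(0.8536/0.3584) = 4632.55 m/s.

4633 m/s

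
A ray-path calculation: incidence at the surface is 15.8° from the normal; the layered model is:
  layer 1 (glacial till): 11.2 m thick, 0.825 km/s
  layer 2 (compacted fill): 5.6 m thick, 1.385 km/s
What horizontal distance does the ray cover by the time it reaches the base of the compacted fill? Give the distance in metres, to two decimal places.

p = sin θ₁/V₁ = sin 15.8°/0.825 = 3.3004e-01 s/km is conserved through the stack.
Layer 1: θ = 15.80°; offset = 11.2·tan 15.80° = 3.1693 m.
Layer 2: sin θ = p·1.385 = 0.4571 → θ = 27.20°; offset = 5.6·tan 27.20° = 2.8780 m.
Total horizontal offset = 6.0473 m.

6.05 m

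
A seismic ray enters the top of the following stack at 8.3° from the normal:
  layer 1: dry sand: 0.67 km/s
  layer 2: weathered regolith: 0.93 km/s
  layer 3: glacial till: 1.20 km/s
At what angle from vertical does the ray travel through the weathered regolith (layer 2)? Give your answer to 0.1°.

Snell's law across each interface conserves sin θ / V, so sin θ_2 = V_2·sin θ₁/V₁.
sin θ_2 = 0.93 × sin 8.3° / 0.67 = 0.2004.
θ_2 = arcsin 0.2004 = 11.56°.

11.6°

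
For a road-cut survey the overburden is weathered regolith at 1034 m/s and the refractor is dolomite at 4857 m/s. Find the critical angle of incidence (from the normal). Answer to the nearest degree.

Critical incidence: sin θ_c = V₁/V₂ = 1034/4857 = 0.2129.
θ_c = arcsin 0.2129 = 12.29°.

12°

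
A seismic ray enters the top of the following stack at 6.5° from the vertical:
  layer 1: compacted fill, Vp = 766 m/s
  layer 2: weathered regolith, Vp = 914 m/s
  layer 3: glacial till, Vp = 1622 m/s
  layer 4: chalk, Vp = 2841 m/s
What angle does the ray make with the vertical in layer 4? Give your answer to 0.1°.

24.8°

Snell's law across each interface conserves sin θ / V, so sin θ_4 = V_4·sin θ₁/V₁.
sin θ_4 = 2841 × sin 6.5° / 766 = 0.4199.
θ_4 = 24.83° from the vertical.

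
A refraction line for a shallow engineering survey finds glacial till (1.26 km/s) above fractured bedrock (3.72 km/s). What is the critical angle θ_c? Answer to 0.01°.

19.80°

Critical incidence: sin θ_c = V₁/V₂ = 1.26/3.72 = 0.3387.
θ_c = arcsin 0.3387 = 19.80°.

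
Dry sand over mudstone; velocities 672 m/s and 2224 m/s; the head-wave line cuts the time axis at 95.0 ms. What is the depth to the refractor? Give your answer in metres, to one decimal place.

θ_c = arcsin(672/2224) = 17.59°; cos θ_c = 0.9533.
tᵢ = 2h cos θ_c/V₁ ⇒ h = tᵢ·V₁/(2 cos θ_c) = 0.095·672/(2·0.9533) = 33.49 m.

33.5 m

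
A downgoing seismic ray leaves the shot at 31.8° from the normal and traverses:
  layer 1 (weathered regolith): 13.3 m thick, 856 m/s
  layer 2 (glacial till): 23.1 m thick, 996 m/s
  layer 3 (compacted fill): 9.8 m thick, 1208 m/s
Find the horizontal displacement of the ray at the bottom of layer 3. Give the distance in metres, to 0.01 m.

37.08 m

p = sin θ₁/V₁ = sin 31.8°/856 = 6.1560e-04 s/m is conserved through the stack.
Layer 1: θ = 31.80°; offset = 13.3·tan 31.80° = 8.2463 m.
Layer 2: sin θ = p·996 = 0.6131 → θ = 37.82°; offset = 23.1·tan 37.82° = 17.9291 m.
Layer 3: sin θ = p·1208 = 0.7436 → θ = 48.04°; offset = 9.8·tan 48.04° = 10.9005 m.
Summing the layer offsets gives 37.0759 m.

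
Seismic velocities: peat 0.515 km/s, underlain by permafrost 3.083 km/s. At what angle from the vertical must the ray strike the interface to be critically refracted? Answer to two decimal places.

9.62°

At critical incidence the refracted ray runs along the interface (θ₂ = 90°), so sin θ_c = V₁/V₂.
θ_c = arcsin(0.515/3.083) = arcsin 0.1670 = 9.62°.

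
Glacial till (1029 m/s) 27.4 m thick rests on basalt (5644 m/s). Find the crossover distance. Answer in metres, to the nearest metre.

x_cross = 2h·√((V₂+V₁)/(V₂−V₁)).
(V₂+V₁)/(V₂−V₁) = (5644+1029)/(5644−1029) = 1.4459; √ = 1.2025.
x_cross = 2·27.4·1.2025 = 65.90 m.

66 m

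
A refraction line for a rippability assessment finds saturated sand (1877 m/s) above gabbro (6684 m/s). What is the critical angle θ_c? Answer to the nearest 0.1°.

16.3°

At critical incidence the refracted ray runs along the interface (θ₂ = 90°), so sin θ_c = V₁/V₂.
θ_c = arcsin(1877/6684) = arcsin 0.2808 = 16.31°.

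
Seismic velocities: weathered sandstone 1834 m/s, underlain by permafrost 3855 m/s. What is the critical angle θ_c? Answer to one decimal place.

28.4°

At critical incidence the refracted ray runs along the interface (θ₂ = 90°), so sin θ_c = V₁/V₂.
θ_c = arcsin(1834/3855) = arcsin 0.4757 = 28.41°.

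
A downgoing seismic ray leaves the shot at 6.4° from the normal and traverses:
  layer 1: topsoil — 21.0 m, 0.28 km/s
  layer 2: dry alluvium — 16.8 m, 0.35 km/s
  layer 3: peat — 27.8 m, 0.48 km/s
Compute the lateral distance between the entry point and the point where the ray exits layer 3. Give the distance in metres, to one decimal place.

10.1 m

Ray parameter p = sin 6.4° / 0.28 km/s = 3.9810e-01 s/km.
Layer 1: θ = 6.40°; offset = 21.0·tan 6.40° = 2.356 m.
Layer 2: sin θ = p·0.35 = 0.1393 → θ = 8.01°; offset = 16.8·tan 8.01° = 2.364 m.
Layer 3: sin θ = p·0.48 = 0.1911 → θ = 11.02°; offset = 27.8·tan 11.02° = 5.412 m.
Summing the layer offsets gives 10.131 m.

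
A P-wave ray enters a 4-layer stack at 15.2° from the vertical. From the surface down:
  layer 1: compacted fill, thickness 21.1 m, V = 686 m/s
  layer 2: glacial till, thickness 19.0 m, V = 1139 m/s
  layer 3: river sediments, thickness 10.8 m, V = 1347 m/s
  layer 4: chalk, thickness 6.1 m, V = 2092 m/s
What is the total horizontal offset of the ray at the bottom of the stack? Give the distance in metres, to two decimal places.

29.53 m

p = sin θ₁/V₁ = sin 15.2°/686 = 3.8220e-04 s/m is conserved through the stack.
Layer 1: θ = 15.20°; offset = 21.1·tan 15.20° = 5.7327 m.
Layer 2: sin θ = p·1139 = 0.4353 → θ = 25.81°; offset = 19.0·tan 25.81° = 9.1874 m.
Layer 3: sin θ = p·1347 = 0.5148 → θ = 30.99°; offset = 10.8·tan 30.99° = 6.4856 m.
Layer 4: sin θ = p·2092 = 0.7996 → θ = 53.09°; offset = 6.1·tan 53.09° = 8.1210 m.
Σ offsets = 29.5268 m.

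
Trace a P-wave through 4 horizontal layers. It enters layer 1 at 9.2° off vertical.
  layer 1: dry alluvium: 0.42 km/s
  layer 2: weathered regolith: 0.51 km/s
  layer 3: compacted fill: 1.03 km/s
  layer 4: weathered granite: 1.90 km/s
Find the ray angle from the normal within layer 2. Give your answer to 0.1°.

11.2°

Ray parameter p = sin 9.2° / 0.42 = 3.8067e-01 s/km.
sin θ_2 = p·V_2 = 3.8067e-01 × 0.51 = 0.1941.
θ_2 = arcsin 0.1941 = 11.19°.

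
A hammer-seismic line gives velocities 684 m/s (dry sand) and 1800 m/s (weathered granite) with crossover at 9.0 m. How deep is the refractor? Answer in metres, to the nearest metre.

x_cross = 2h·√((V₂+V₁)/(V₂−V₁)) → h = x_cross / (2·√((V₂+V₁)/(V₂−V₁))).
√((V₂+V₁)/(V₂−V₁)) = √((1800+684)/(1800−684)) = 1.4919.
h = 9.0 / (2·1.4919) = 3.02 m.

3 m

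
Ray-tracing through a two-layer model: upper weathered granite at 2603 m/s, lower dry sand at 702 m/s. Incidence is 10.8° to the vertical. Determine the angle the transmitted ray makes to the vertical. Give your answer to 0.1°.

2.9°

Snell's law: sin θ₂ = (V₂/V₁)·sin θ₁ = (702/2603)·sin 10.8° = 0.0505.
θ₂ = arcsin 0.0505 = 2.90° from the normal.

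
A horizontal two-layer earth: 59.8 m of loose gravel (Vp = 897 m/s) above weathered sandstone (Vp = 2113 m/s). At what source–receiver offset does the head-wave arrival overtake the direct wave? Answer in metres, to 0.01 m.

x_cross = 2h·√((V₂+V₁)/(V₂−V₁)).
(V₂+V₁)/(V₂−V₁) = (2113+897)/(2113−897) = 2.4753; √ = 1.5733.
x_cross = 2·59.8·1.5733 = 188.17 m.

188.17 m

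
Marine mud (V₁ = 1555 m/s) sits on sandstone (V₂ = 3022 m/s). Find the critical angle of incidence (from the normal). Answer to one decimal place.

Critical incidence: sin θ_c = V₁/V₂ = 1555/3022 = 0.5146.
θ_c = arcsin 0.5146 = 30.97°.

31.0°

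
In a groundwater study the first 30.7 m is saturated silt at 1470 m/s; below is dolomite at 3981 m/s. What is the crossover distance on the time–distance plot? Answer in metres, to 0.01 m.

90.47 m

x_cross = 2h·√((V₂+V₁)/(V₂−V₁)).
(V₂+V₁)/(V₂−V₁) = (3981+1470)/(3981−1470) = 2.1708; √ = 1.4734.
x_cross = 2·30.7·1.4734 = 90.47 m.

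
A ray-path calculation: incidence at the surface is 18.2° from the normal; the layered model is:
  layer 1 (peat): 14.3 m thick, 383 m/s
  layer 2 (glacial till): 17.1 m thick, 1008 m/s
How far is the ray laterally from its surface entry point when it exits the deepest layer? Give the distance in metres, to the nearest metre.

29 m

Apply Snell's law at each interface; in layer i the horizontal offset is hᵢ·tan θᵢ.
Layer 1: θ = 18.20°; offset = 14.3·tan 18.20° = 4.702 m.
Layer 2: sin θ = 1008·sin 18.2°/383 = 0.8220, θ = 55.29°; offset = 17.1·tan 55.29° = 24.684 m.
Summing the layer offsets gives 29.386 m.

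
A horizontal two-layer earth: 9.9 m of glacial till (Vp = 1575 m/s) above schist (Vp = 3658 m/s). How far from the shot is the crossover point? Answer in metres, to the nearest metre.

31 m

x_cross = 2h·√((V₂+V₁)/(V₂−V₁)).
(V₂+V₁)/(V₂−V₁) = (3658+1575)/(3658−1575) = 2.5122; √ = 1.5850.
x_cross = 2·9.9·1.5850 = 31.38 m.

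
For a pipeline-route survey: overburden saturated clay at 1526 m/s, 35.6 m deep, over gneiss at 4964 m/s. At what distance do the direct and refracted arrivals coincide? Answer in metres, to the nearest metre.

98 m

θ_c = arcsin(1526/4964) = 17.90°, so cos θ_c = 0.9516 and tᵢ = 2h cos θ_c/V₁ = 0.0444 s.
At crossover x/V₁ = x/V₂ + tᵢ ⇒ x = tᵢ/(1/V₁ − 1/V₂) = 0.04440/(6.5531e-04 − 2.0145e-04) = 97.82 m.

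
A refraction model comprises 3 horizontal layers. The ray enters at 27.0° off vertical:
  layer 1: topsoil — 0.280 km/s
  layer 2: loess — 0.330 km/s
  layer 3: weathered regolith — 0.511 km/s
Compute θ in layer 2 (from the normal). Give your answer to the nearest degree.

Snell's law across each interface conserves sin θ / V, so sin θ_2 = V_2·sin θ₁/V₁.
sin θ_2 = 0.330 × sin 27.0° / 0.280 = 0.5351.
θ_2 = arcsin 0.5351 = 32.35°.

32°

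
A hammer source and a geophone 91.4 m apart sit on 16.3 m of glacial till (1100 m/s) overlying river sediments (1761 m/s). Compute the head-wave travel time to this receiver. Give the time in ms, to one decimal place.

75.0 ms

θ_c = arcsin(V₁/V₂) = arcsin(1100/1761) = 38.66°, cos θ_c = 0.7809.
Intercept time tᵢ = 2h cos θ_c / V₁ = 2·16.3·0.7809/1100 = 0.02314 s.
t = x/V₂ + tᵢ = 91.4/1761 + 0.02314 = 0.07505 s.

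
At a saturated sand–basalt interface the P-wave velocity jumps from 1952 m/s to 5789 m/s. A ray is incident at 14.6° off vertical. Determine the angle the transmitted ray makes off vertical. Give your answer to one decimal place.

48.4°

sin θ₁/V₁ = sin θ₂/V₂ ⇒ sin θ₂ = 5789·sin 14.6°/1952 = 5789·0.2521/1952 = 0.7476.
θ₂ = arcsin 0.7476 = 48.38° from the normal.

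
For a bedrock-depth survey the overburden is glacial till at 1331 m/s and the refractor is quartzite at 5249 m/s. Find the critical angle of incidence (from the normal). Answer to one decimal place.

14.7°

At critical incidence the refracted ray runs along the interface (θ₂ = 90°), so sin θ_c = V₁/V₂.
θ_c = arcsin(1331/5249) = arcsin 0.2536 = 14.69°.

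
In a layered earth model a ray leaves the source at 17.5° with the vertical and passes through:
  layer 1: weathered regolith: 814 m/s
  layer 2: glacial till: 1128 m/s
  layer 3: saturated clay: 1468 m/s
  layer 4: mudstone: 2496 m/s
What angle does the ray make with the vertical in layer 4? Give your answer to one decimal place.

67.2°

Snell's law across each interface conserves sin θ / V, so sin θ_4 = V_4·sin θ₁/V₁.
sin θ_4 = 2496 × sin 17.5° / 814 = 0.9221.
θ_4 = 67.23° from the vertical.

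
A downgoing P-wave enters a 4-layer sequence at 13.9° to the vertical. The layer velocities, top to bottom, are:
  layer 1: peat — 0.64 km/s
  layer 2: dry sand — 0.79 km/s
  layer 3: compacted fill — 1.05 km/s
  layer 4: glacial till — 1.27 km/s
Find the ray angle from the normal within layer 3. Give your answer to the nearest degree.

23°

Ray parameter p = sin 13.9° / 0.64 = 3.7536e-01 s/km.
sin θ_3 = p·V_3 = 3.7536e-01 × 1.05 = 0.3941.
θ_3 = 23.21° from the vertical.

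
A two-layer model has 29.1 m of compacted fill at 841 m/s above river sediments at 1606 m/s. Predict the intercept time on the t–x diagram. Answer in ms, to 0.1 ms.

59.0 ms

tᵢ = 2h·√(V₂²−V₁²)/(V₁V₂).
√(V₂²−V₁²) = √(1606²−841²) = 1368.2 m/s.
tᵢ = 2·29.1·1368.2/(841·1606) = 0.05896 s.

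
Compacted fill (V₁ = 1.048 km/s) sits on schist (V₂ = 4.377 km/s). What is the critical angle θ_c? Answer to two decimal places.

13.85°

Critical incidence: sin θ_c = V₁/V₂ = 1.048/4.377 = 0.2394.
θ_c = arcsin 0.2394 = 13.85°.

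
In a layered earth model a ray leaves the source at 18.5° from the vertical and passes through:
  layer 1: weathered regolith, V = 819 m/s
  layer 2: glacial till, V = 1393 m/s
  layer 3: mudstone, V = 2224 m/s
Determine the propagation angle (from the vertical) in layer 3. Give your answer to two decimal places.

Snell's law across each interface conserves sin θ / V, so sin θ_3 = V_3·sin θ₁/V₁.
sin θ_3 = 2224 × sin 18.5° / 819 = 0.8616.
θ_3 = arcsin 0.8616 = 59.50°.

59.50°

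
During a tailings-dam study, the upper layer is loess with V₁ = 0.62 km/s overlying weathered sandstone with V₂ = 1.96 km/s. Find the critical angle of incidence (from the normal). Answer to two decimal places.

18.44°

Critical incidence: sin θ_c = V₁/V₂ = 0.62/1.96 = 0.3163.
θ_c = arcsin 0.3163 = 18.44°.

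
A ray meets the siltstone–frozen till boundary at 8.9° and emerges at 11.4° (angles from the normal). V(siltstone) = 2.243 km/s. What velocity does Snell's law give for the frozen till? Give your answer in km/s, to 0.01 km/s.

2.87 km/s

Snell's law: sin 8.9°/V₁ = sin 11.4°/V₂.
V₂ = V₁·sin 11.4°/sin 8.9° = 2.243 × 1.2776 = 2.87 km/s.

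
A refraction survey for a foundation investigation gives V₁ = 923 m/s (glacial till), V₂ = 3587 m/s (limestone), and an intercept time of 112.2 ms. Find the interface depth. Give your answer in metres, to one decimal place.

h = tᵢ·V₁·V₂ / (2·√(V₂²−V₁²)).
√(V₂²−V₁²) = √(3587² − 923²) = 3466.2 m/s.
h = 0.1122 s × 923 × 3587 / (2 × 3466.2) = 53.58 m.

53.6 m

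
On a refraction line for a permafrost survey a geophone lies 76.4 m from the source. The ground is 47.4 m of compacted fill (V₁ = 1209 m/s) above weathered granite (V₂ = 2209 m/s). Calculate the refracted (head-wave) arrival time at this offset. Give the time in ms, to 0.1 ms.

t = x/V₂ + 2h·√(V₂²−V₁²)/(V₁V₂).
√(V₂²−V₁²) = √(2209²−1209²) = 1848.8 m/s; delay term = 2·47.4·1848.8/(1209·2209) = 0.06563 s.
t = 76.4/2209 + 0.06563 = 0.10021 s.

100.2 ms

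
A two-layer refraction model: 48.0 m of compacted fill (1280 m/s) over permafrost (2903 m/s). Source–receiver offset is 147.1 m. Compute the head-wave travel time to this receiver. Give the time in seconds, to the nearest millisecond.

θ_c = arcsin(V₁/V₂) = arcsin(1280/2903) = 26.16°, cos θ_c = 0.8975.
Intercept time tᵢ = 2h cos θ_c / V₁ = 2·48.0·0.8975/1280 = 0.06732 s.
t = x/V₂ + tᵢ = 147.1/2903 + 0.06732 = 0.11799 s.

0.118 s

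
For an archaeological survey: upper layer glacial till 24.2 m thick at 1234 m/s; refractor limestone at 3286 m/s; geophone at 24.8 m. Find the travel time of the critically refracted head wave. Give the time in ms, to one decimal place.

43.9 ms

θ_c = arcsin(V₁/V₂) = arcsin(1234/3286) = 22.06°, cos θ_c = 0.9268.
Intercept time tᵢ = 2h cos θ_c / V₁ = 2·24.2·0.9268/1234 = 0.03635 s.
t = x/V₂ + tᵢ = 24.8/3286 + 0.03635 = 0.04390 s.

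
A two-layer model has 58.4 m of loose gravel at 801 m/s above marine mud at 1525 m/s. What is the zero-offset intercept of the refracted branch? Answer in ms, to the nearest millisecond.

124 ms

tᵢ = 2h·√(V₂²−V₁²)/(V₁V₂).
√(V₂²−V₁²) = √(1525²−801²) = 1297.7 m/s.
tᵢ = 2·58.4·1297.7/(801·1525) = 0.12408 s.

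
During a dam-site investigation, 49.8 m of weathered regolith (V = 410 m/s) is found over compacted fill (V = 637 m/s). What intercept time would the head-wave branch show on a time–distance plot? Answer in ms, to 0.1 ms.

tᵢ = 2h·√(V₂²−V₁²)/(V₁V₂).
√(V₂²−V₁²) = √(637²−410²) = 487.5 m/s.
tᵢ = 2·49.8·487.5/(410·637) = 0.18592 s.

185.9 ms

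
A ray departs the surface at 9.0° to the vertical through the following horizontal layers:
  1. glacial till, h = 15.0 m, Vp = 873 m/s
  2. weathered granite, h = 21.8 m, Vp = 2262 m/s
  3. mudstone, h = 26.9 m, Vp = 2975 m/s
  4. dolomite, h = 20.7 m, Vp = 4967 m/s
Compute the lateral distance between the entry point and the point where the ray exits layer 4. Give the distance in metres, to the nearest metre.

69 m

Ray parameter p = sin 9.0° / 873 m/s = 1.7919e-04 s/m.
Layer 1: θ = 9.00°; offset = 15.0·tan 9.00° = 2.376 m.
Layer 2: sin θ = p·2262 = 0.4053 → θ = 23.91°; offset = 21.8·tan 23.91° = 9.666 m.
Layer 3: sin θ = p·2975 = 0.5331 → θ = 32.21°; offset = 26.9·tan 32.21° = 16.950 m.
Layer 4: sin θ = p·4967 = 0.8900 → θ = 62.88°; offset = 20.7·tan 62.88° = 40.415 m.
Σ offsets = 69.406 m.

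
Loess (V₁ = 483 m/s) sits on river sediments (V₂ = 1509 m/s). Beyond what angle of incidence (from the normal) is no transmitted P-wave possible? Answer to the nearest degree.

At critical incidence the refracted ray runs along the interface (θ₂ = 90°), so sin θ_c = V₁/V₂.
θ_c = arcsin(483/1509) = arcsin 0.3201 = 18.67°.

19°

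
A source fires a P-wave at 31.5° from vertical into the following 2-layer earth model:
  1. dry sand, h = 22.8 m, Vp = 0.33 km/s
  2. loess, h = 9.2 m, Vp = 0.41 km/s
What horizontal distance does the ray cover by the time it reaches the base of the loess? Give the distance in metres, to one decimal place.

21.8 m

Ray parameter p = sin 31.5° / 0.33 km/s = 1.5833e+00 s/km.
Layer 1: θ = 31.50°; offset = 22.8·tan 31.50° = 13.972 m.
Layer 2: sin θ = p·0.41 = 0.6492 → θ = 40.48°; offset = 9.2·tan 40.48° = 7.852 m.
Summing the layer offsets gives 21.823 m.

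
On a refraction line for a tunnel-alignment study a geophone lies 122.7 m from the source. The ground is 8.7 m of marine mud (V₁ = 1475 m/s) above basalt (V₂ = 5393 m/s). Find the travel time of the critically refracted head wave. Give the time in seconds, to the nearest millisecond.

θ_c = arcsin(V₁/V₂) = arcsin(1475/5393) = 15.87°, cos θ_c = 0.9619.
Intercept time tᵢ = 2h cos θ_c / V₁ = 2·8.7·0.9619/1475 = 0.01135 s.
t = x/V₂ + tᵢ = 122.7/5393 + 0.01135 = 0.03410 s.

0.034 s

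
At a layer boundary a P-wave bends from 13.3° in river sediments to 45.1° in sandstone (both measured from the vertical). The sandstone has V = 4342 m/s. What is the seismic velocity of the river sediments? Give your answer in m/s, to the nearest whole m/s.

sin 13.3° = 0.2300; sin 45.1° = 0.7083.
V₁ = V₂·(sin θ₁/sin θ₂) = 4342·(0.2300/0.7083) = 1410.16 m/s.

1410 m/s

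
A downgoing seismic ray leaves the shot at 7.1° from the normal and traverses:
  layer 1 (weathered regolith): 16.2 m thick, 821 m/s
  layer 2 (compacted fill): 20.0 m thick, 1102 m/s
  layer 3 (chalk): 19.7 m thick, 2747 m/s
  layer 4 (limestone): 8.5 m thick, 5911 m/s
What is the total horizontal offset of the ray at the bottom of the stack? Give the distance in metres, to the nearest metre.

Apply Snell's law at each interface; in layer i the horizontal offset is hᵢ·tan θᵢ.
Layer 1: θ = 7.10°; offset = 16.2·tan 7.10° = 2.018 m.
Layer 2: sin θ = 1102·sin 7.1°/821 = 0.1659, θ = 9.55°; offset = 20.0·tan 9.55° = 3.365 m.
Layer 3: sin θ = 2747·sin 7.1°/821 = 0.4136, θ = 24.43°; offset = 19.7·tan 24.43° = 8.948 m.
Layer 4: sin θ = 5911·sin 7.1°/821 = 0.8899, θ = 62.86°; offset = 8.5·tan 62.86° = 16.582 m.
Σ offsets = 30.913 m.

31 m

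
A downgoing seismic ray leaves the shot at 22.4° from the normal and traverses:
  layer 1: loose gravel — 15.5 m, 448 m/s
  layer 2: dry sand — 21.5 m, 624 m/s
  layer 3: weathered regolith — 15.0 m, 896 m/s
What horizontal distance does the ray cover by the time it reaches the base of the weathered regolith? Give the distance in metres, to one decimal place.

37.5 m

Apply Snell's law at each interface; in layer i the horizontal offset is hᵢ·tan θᵢ.
Layer 1: θ = 22.40°; offset = 15.5·tan 22.40° = 6.389 m.
Layer 2: sin θ = 624·sin 22.4°/448 = 0.5308, θ = 32.06°; offset = 21.5·tan 32.06° = 13.465 m.
Layer 3: sin θ = 896·sin 22.4°/448 = 0.7621, θ = 49.65°; offset = 15.0·tan 49.65° = 17.658 m.
Σ offsets = 37.512 m.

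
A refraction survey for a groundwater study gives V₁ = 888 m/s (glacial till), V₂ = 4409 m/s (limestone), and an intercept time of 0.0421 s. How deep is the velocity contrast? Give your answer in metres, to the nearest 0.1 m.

19.1 m

θ_c = arcsin(888/4409) = 11.62°; cos θ_c = 0.9795.
tᵢ = 2h cos θ_c/V₁ ⇒ h = tᵢ·V₁/(2 cos θ_c) = 0.0421·888/(2·0.9795) = 19.08 m.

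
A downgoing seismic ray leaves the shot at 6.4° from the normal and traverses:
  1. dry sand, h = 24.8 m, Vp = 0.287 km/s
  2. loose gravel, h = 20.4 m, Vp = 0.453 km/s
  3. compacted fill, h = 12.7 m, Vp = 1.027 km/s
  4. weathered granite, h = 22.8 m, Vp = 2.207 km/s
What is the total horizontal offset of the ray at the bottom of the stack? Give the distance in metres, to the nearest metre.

Apply Snell's law at each interface; in layer i the horizontal offset is hᵢ·tan θᵢ.
Layer 1: θ = 6.40°; offset = 24.8·tan 6.40° = 2.782 m.
Layer 2: sin θ = 0.453·sin 6.4°/0.287 = 0.1759, θ = 10.13°; offset = 20.4·tan 10.13° = 3.646 m.
Layer 3: sin θ = 1.027·sin 6.4°/0.287 = 0.3989, θ = 23.51°; offset = 12.7·tan 23.51° = 5.524 m.
Layer 4: sin θ = 2.207·sin 6.4°/0.287 = 0.8572, θ = 59.00°; offset = 22.8·tan 59.00° = 37.948 m.
Total horizontal offset = 49.901 m.

50 m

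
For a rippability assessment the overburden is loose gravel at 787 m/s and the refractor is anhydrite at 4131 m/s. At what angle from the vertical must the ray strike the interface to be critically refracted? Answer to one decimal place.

Critical incidence: sin θ_c = V₁/V₂ = 787/4131 = 0.1905.
θ_c = arcsin 0.1905 = 10.98°.

11.0°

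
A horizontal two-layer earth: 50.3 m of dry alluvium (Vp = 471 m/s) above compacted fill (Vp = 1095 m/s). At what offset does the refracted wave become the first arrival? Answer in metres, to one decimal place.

159.4 m

θ_c = arcsin(471/1095) = 25.48°, so cos θ_c = 0.9028 and tᵢ = 2h cos θ_c/V₁ = 0.1928 s.
At crossover x/V₁ = x/V₂ + tᵢ ⇒ x = tᵢ/(1/V₁ − 1/V₂) = 0.19282/(2.1231e-03 − 9.1324e-04) = 159.37 m.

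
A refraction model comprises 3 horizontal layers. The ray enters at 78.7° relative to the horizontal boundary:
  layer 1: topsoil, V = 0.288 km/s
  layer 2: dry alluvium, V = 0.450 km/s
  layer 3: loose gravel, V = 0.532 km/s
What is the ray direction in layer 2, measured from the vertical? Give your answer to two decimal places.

17.83°

From the normal: θ₁ = 90° − 78.7° = 11.3°.
Ray parameter p = sin 11.3° / 0.288 = 6.8037e-01 s/km.
sin θ_2 = p·V_2 = 6.8037e-01 × 0.450 = 0.3062.
θ_2 = 17.83° from the vertical.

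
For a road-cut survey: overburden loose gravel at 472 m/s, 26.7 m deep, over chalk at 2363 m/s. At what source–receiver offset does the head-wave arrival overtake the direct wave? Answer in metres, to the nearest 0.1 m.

65.4 m

x_cross = 2h·√((V₂+V₁)/(V₂−V₁)).
(V₂+V₁)/(V₂−V₁) = (2363+472)/(2363−472) = 1.4992; √ = 1.2244.
x_cross = 2·26.7·1.2244 = 65.38 m.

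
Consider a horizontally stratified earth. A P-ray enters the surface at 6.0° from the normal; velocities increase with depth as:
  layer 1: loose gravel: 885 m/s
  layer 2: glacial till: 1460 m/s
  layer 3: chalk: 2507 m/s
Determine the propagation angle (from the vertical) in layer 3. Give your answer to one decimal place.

17.2°

Ray parameter p = sin 6.0° / 885 = 1.1811e-04 s/m.
sin θ_3 = p·V_3 = 1.1811e-04 × 2507 = 0.2961.
θ_3 = arcsin 0.2961 = 17.22°.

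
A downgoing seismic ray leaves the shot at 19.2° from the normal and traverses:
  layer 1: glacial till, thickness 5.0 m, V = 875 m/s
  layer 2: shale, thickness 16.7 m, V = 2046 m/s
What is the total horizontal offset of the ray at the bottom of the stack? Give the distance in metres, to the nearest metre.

22 m

Ray parameter p = sin 19.2° / 875 m/s = 3.7585e-04 s/m.
Layer 1: θ = 19.20°; offset = 5.0·tan 19.20° = 1.741 m.
Layer 2: sin θ = p·2046 = 0.7690 → θ = 50.26°; offset = 16.7·tan 50.26° = 20.089 m.
Σ offsets = 21.830 m.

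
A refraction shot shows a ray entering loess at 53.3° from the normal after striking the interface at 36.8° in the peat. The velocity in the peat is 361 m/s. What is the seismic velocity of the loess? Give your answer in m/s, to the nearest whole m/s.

483 m/s

sin 36.8° = 0.5990; sin 53.3° = 0.8018.
V₂ = V₁·(sin θ₂/sin θ₁) = 361·(0.8018/0.5990) = 483.19 m/s.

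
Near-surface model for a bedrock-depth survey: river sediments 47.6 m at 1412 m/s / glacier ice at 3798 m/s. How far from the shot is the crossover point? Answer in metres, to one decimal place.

140.7 m

x_cross = 2h·√((V₂+V₁)/(V₂−V₁)).
(V₂+V₁)/(V₂−V₁) = (3798+1412)/(3798−1412) = 2.1836; √ = 1.4777.
x_cross = 2·47.6·1.4777 = 140.68 m.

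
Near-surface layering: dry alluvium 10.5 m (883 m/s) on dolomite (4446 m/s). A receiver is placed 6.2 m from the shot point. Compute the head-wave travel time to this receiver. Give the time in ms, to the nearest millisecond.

θ_c = arcsin(V₁/V₂) = arcsin(883/4446) = 11.46°, cos θ_c = 0.9801.
Intercept time tᵢ = 2h cos θ_c / V₁ = 2·10.5·0.9801/883 = 0.02331 s.
t = x/V₂ + tᵢ = 6.2/4446 + 0.02331 = 0.02470 s.

25 ms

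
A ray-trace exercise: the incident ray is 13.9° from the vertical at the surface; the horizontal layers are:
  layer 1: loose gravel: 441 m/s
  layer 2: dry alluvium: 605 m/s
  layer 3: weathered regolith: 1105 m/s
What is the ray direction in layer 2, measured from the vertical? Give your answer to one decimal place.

Snell's law across each interface conserves sin θ / V, so sin θ_2 = V_2·sin θ₁/V₁.
sin θ_2 = 605 × sin 13.9° / 441 = 0.3296.
θ_2 = 19.24° from the vertical.

19.2°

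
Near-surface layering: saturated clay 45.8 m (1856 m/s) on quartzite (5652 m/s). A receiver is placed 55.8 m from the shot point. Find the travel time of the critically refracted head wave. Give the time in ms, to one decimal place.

56.5 ms

t = x/V₂ + 2h·√(V₂²−V₁²)/(V₁V₂).
√(V₂²−V₁²) = √(5652²−1856²) = 5338.6 m/s; delay term = 2·45.8·5338.6/(1856·5652) = 0.04662 s.
t = 55.8/5652 + 0.04662 = 0.05649 s.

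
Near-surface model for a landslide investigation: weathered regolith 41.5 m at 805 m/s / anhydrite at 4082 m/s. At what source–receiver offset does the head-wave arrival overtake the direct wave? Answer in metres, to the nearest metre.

θ_c = arcsin(805/4082) = 11.37°, so cos θ_c = 0.9804 and tᵢ = 2h cos θ_c/V₁ = 0.1011 s.
At crossover x/V₁ = x/V₂ + tᵢ ⇒ x = tᵢ/(1/V₁ − 1/V₂) = 0.10108/(1.2422e-03 − 2.4498e-04) = 101.36 m.

101 m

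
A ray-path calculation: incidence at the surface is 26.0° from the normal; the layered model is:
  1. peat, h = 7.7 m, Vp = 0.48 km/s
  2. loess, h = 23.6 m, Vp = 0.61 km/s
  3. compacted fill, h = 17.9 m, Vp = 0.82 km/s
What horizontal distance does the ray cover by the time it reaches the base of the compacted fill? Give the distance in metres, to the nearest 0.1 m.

Ray parameter p = sin 26.0° / 0.48 km/s = 9.1327e-01 s/km.
Layer 1: θ = 26.00°; offset = 7.7·tan 26.00° = 3.756 m.
Layer 2: sin θ = p·0.61 = 0.5571 → θ = 33.86°; offset = 23.6·tan 33.86° = 15.832 m.
Layer 3: sin θ = p·0.82 = 0.7489 → θ = 48.49°; offset = 17.9·tan 48.49° = 20.228 m.
Σ offsets = 39.815 m.

39.8 m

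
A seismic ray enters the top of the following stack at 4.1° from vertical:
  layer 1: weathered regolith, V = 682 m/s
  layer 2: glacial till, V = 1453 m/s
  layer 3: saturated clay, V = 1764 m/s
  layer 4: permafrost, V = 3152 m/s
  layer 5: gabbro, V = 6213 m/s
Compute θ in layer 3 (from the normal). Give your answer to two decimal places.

Ray parameter p = sin 4.1° / 682 = 1.0483e-04 s/m.
sin θ_3 = p·V_3 = 1.0483e-04 × 1764 = 0.1849.
θ_3 = arcsin 0.1849 = 10.66°.

10.66°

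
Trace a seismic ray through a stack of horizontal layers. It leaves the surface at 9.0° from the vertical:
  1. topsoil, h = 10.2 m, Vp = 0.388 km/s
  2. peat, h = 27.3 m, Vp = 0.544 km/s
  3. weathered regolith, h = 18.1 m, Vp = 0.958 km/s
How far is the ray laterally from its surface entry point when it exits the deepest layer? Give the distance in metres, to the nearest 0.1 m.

Apply Snell's law at each interface; in layer i the horizontal offset is hᵢ·tan θᵢ.
Layer 1: θ = 9.00°; offset = 10.2·tan 9.00° = 1.616 m.
Layer 2: sin θ = 0.544·sin 9.0°/0.388 = 0.2193, θ = 12.67°; offset = 27.3·tan 12.67° = 6.137 m.
Layer 3: sin θ = 0.958·sin 9.0°/0.388 = 0.3862, θ = 22.72°; offset = 18.1·tan 22.72° = 7.579 m.
Σ offsets = 15.332 m.

15.3 m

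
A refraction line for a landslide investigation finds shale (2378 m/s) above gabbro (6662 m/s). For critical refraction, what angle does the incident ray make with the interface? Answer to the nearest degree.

Critical incidence: sin θ_c = V₁/V₂ = 2378/6662 = 0.3569.
θ_c = arcsin 0.3569 = 20.91°.
Measured from the interface: 90° − 20.91° = 69.09°.

69°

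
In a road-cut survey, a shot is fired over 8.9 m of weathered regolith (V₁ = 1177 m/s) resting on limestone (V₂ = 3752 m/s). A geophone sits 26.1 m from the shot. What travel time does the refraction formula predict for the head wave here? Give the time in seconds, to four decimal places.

0.0213 s

t = x/V₂ + 2h·√(V₂²−V₁²)/(V₁V₂).
√(V₂²−V₁²) = √(3752²−1177²) = 3562.6 m/s; delay term = 2·8.9·3562.6/(1177·3752) = 0.01436 s.
t = 26.1/3752 + 0.01436 = 0.02132 s.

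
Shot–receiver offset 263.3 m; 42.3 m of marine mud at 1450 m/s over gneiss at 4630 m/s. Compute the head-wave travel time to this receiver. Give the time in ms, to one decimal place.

112.3 ms

t = x/V₂ + 2h·√(V₂²−V₁²)/(V₁V₂).
√(V₂²−V₁²) = √(4630²−1450²) = 4397.1 m/s; delay term = 2·42.3·4397.1/(1450·4630) = 0.05541 s.
t = 263.3/4630 + 0.05541 = 0.11228 s.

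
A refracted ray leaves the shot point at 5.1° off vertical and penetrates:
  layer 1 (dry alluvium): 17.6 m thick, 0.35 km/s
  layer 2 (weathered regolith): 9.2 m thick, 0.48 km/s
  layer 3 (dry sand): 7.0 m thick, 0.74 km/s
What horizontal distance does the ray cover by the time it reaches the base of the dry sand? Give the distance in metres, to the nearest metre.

Apply Snell's law at each interface; in layer i the horizontal offset is hᵢ·tan θᵢ.
Layer 1: θ = 5.10°; offset = 17.6·tan 5.10° = 1.571 m.
Layer 2: sin θ = 0.48·sin 5.1°/0.35 = 0.1219, θ = 7.00°; offset = 9.2·tan 7.00° = 1.130 m.
Layer 3: sin θ = 0.74·sin 5.1°/0.35 = 0.1879, θ = 10.83°; offset = 7.0·tan 10.83° = 1.340 m.
Summing the layer offsets gives 4.040 m.

4 m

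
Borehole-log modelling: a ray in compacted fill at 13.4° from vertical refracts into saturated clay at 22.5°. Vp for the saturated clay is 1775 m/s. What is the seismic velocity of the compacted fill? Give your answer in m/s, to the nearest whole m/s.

sin 13.4° = 0.2317; sin 22.5° = 0.3827.
V₁ = V₂·(sin θ₁/sin θ₂) = 1775·(0.2317/0.3827) = 1074.92 m/s.

1075 m/s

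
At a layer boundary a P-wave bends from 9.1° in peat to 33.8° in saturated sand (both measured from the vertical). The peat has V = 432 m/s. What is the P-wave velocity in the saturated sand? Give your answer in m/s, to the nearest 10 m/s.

sin 9.1° = 0.1582; sin 33.8° = 0.5563.
V₂ = V₁·(sin θ₂/sin θ₁) = 432·(0.5563/0.1582) = 1519.49 m/s.

1520 m/s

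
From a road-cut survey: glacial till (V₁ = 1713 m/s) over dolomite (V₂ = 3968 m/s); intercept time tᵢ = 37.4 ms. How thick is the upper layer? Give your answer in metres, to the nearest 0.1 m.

θ_c = arcsin(1713/3968) = 25.58°; cos θ_c = 0.9020.
tᵢ = 2h cos θ_c/V₁ ⇒ h = tᵢ·V₁/(2 cos θ_c) = 0.0374·1713/(2·0.9020) = 35.51 m.

35.5 m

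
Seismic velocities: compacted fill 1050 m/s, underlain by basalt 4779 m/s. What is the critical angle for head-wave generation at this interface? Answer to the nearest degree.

13°

Critical incidence: sin θ_c = V₁/V₂ = 1050/4779 = 0.2197.
θ_c = arcsin 0.2197 = 12.69°.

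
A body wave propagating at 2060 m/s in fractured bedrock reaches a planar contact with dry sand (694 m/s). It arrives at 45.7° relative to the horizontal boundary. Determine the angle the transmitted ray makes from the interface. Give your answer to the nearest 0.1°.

Convert to the normal: θ₁ = 90° − 45.7° = 44.3°.
sin θ₁/V₁ = sin θ₂/V₂ ⇒ sin θ₂ = 694·sin 44.3°/2060 = 694·0.6984/2060 = 0.2353.
θ₂ = sin⁻¹(0.2353) = 13.61° (from vertical).
From the interface: 90° − 13.61° = 76.39°.

76.4°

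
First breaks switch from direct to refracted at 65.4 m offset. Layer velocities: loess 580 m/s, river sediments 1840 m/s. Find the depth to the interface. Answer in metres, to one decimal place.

h = (x_cross/2)·√((V₂−V₁)/(V₂+V₁)).
(V₂−V₁)/(V₂+V₁) = (1840−580)/(1840+580) = 0.5207; √ = 0.7216.
h = (65.4/2)·0.7216 = 23.60 m.

23.6 m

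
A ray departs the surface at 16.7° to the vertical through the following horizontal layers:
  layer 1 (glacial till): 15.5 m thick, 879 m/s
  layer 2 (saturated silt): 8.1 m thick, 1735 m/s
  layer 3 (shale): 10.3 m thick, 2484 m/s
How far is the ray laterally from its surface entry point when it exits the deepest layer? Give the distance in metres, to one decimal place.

p = sin θ₁/V₁ = sin 16.7°/879 = 3.2692e-04 s/m is conserved through the stack.
Layer 1: θ = 16.70°; offset = 15.5·tan 16.70° = 4.650 m.
Layer 2: sin θ = p·1735 = 0.5672 → θ = 34.56°; offset = 8.1·tan 34.56° = 5.579 m.
Layer 3: sin θ = p·2484 = 0.8121 → θ = 54.30°; offset = 10.3·tan 54.30° = 14.333 m.
Summing the layer offsets gives 24.562 m.

24.6 m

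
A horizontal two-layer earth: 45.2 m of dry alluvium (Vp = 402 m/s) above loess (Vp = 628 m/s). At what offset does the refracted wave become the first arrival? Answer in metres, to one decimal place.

x_cross = 2h·√((V₂+V₁)/(V₂−V₁)).
(V₂+V₁)/(V₂−V₁) = (628+402)/(628−402) = 4.5575; √ = 2.1348.
x_cross = 2·45.2·2.1348 = 192.99 m.

193.0 m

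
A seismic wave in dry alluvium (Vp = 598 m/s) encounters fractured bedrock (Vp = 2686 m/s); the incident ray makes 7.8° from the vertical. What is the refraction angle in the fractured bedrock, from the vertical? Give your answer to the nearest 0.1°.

Snell's law: sin θ₂ = (V₂/V₁)·sin θ₁ = (2686/598)·sin 7.8° = 0.6096.
θ₂ = arcsin 0.6096 = 37.56° from the normal.

37.6°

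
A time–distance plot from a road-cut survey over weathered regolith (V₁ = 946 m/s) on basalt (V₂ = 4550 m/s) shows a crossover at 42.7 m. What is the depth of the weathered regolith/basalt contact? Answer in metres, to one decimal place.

x_cross = 2h·√((V₂+V₁)/(V₂−V₁)) → h = x_cross / (2·√((V₂+V₁)/(V₂−V₁))).
√((V₂+V₁)/(V₂−V₁)) = √((4550+946)/(4550−946)) = 1.2349.
h = 42.7 / (2·1.2349) = 17.29 m.

17.3 m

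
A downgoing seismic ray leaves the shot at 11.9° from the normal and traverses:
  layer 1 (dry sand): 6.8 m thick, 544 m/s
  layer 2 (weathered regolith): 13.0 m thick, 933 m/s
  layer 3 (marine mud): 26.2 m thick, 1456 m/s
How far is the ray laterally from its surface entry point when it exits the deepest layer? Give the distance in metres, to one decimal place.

Apply Snell's law at each interface; in layer i the horizontal offset is hᵢ·tan θᵢ.
Layer 1: θ = 11.90°; offset = 6.8·tan 11.90° = 1.433 m.
Layer 2: sin θ = 933·sin 11.9°/544 = 0.3537, θ = 20.71°; offset = 13.0·tan 20.71° = 4.915 m.
Layer 3: sin θ = 1456·sin 11.9°/544 = 0.5519, θ = 33.50°; offset = 26.2·tan 33.50° = 17.340 m.
Summing the layer offsets gives 23.688 m.

23.7 m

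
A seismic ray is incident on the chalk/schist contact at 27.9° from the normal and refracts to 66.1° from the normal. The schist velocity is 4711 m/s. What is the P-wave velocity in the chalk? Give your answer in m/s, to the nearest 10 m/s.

2410 m/s

sin 27.9° = 0.4679; sin 66.1° = 0.9143.
V₁ = V₂·(sin θ₁/sin θ₂) = 4711·(0.4679/0.9143) = 2411.17 m/s.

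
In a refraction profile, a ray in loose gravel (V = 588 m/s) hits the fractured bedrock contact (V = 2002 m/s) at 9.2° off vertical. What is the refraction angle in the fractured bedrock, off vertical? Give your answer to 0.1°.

33.0°

sin θ₁/V₁ = sin θ₂/V₂ ⇒ sin θ₂ = 2002·sin 9.2°/588 = 2002·0.1599/588 = 0.5444.
θ₂ = arcsin 0.5444 = 32.98° from the normal.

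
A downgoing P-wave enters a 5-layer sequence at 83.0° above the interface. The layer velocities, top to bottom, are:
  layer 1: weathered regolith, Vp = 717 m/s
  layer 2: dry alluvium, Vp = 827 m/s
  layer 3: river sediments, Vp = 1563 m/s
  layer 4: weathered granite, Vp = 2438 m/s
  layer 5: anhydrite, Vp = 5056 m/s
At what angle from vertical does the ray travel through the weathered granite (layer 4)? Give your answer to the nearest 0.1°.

24.5°

From the normal: θ₁ = 90° − 83.0° = 7.0°.
Ray parameter p = sin 7.0° / 717 = 1.6997e-04 s/m.
sin θ_4 = p·V_4 = 1.6997e-04 × 2438 = 0.4144.
θ_4 = 24.48° from the vertical.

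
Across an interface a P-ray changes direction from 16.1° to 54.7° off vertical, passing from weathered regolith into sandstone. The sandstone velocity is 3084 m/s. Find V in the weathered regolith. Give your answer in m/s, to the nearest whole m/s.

1048 m/s

Snell's law: sin 16.1°/V₁ = sin 54.7°/V₂.
V₁ = V₂·sin 16.1°/sin 54.7° = 3084 × 0.3398 = 1047.91 m/s.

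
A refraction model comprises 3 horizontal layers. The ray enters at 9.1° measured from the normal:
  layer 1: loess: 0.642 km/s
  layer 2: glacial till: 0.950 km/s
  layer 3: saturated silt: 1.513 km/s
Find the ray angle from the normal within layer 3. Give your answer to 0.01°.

Ray parameter p = sin 9.1° / 0.642 = 2.4635e-01 s/km.
sin θ_3 = p·V_3 = 2.4635e-01 × 1.513 = 0.3727.
θ_3 = 21.88° from the vertical.

21.88°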